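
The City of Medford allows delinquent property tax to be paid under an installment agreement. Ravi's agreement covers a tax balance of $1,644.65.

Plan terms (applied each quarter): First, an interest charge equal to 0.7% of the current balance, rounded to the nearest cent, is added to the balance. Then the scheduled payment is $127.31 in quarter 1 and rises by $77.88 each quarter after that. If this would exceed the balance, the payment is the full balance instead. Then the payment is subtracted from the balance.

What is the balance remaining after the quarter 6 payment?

Quarter 1: opening $1,644.65; interest $11.51 → $1,656.16; payment $127.31; balance $1,528.85
Quarter 2: opening $1,528.85; interest $10.70 → $1,539.55; payment $205.19; balance $1,334.36
Quarter 3: opening $1,334.36; interest $9.34 → $1,343.70; payment $283.07; balance $1,060.63
Quarter 4: opening $1,060.63; interest $7.42 → $1,068.05; payment $360.95; balance $707.10
Quarter 5: opening $707.10; interest $4.95 → $712.05; payment $438.83; balance $273.22
Quarter 6: opening $273.22; interest $1.91 → $275.13; payment $275.13; balance $0.00

$0.00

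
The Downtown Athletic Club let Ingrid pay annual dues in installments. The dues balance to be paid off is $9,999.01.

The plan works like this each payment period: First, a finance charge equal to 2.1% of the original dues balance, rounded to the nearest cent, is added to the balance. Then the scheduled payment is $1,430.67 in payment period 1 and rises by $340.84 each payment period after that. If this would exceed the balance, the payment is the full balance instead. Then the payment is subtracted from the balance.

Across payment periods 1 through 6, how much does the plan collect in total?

Payment period 1: $9,999.01 +$209.98 interest = $10,208.99; pay $1,430.67 → $8,778.32
Payment period 2: $8,778.32 +$209.98 interest = $8,988.30; pay $1,771.51 → $7,216.79
Payment period 3: $7,216.79 +$209.98 interest = $7,426.77; pay $2,112.35 → $5,314.42
Payment period 4: $5,314.42 +$209.98 interest = $5,524.40; pay $2,453.19 → $3,071.21
Payment period 5: $3,071.21 +$209.98 interest = $3,281.19; pay $2,794.03 → $487.16
Payment period 6: $487.16 +$209.98 interest = $697.14; pay $697.14 → $0.00
Total paid: $11,258.89

$11,258.89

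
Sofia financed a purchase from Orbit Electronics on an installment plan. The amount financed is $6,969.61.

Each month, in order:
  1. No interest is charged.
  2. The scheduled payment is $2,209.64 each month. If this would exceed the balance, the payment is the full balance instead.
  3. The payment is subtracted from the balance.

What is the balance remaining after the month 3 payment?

$340.69

Month 1: $6,969.61 − $2,209.64 → $4,759.97
Month 2: $4,759.97 − $2,209.64 → $2,550.33
Month 3: $2,550.33 − $2,209.64 → $340.69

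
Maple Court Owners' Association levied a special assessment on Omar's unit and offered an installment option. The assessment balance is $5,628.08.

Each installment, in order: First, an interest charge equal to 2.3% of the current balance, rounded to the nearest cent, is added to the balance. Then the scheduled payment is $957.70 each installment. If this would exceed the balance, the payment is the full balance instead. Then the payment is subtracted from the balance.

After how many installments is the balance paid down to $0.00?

7

Installment 1: $5,628.08 +$129.45 interest = $5,757.53; pay $957.70 → $4,799.83
Installment 2: $4,799.83 +$110.40 interest = $4,910.23; pay $957.70 → $3,952.53
Installment 3: $3,952.53 +$90.91 interest = $4,043.44; pay $957.70 → $3,085.74
Installment 4: $3,085.74 +$70.97 interest = $3,156.71; pay $957.70 → $2,199.01
Installment 5: $2,199.01 +$50.58 interest = $2,249.59; pay $957.70 → $1,291.89
Installment 6: $1,291.89 +$29.71 interest = $1,321.60; pay $957.70 → $363.90
Installment 7: $363.90 +$8.37 interest = $372.27; pay $372.27 → $0.00
Balance reaches $0.00 in installment 7.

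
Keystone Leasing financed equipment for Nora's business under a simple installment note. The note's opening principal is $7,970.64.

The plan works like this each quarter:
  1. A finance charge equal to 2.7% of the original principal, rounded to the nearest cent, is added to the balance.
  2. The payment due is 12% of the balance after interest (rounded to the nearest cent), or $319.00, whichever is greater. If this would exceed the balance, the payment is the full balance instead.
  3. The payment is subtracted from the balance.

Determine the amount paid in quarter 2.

$890.25

# | Opening | Interest | Payment | End bal
1 | $7,970.64 | $215.21 | $982.30 | $7,203.55
2 | $7,203.55 | $215.21 | $890.25 | $6,528.51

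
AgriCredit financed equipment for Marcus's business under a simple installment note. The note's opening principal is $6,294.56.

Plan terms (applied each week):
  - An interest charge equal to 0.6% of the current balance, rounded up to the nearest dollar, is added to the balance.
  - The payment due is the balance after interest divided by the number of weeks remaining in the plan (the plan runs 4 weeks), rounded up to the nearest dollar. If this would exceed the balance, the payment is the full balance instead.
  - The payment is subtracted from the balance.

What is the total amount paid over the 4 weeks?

Week 1: $6,294.56 +$38.00 interest = $6,332.56; pay $1,584.00 → $4,748.56
Week 2: $4,748.56 +$29.00 interest = $4,777.56; pay $1,593.00 → $3,184.56
Week 3: $3,184.56 +$20.00 interest = $3,204.56; pay $1,603.00 → $1,601.56
Week 4: $1,601.56 +$10.00 interest = $1,611.56; pay $1,611.56 → $0.00
Total paid: $6,391.56

$6,391.56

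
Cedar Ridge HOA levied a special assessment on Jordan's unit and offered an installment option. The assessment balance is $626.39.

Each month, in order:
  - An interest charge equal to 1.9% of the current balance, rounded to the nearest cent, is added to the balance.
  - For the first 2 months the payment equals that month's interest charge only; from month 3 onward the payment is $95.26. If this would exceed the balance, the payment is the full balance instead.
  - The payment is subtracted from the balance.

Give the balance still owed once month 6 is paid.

$283.33

Month 1: opening $626.39; interest $11.90 → $638.29; payment $11.90; balance $626.39
Month 2: opening $626.39; interest $11.90 → $638.29; payment $11.90; balance $626.39
Month 3: opening $626.39; interest $11.90 → $638.29; payment $95.26; balance $543.03
Month 4: opening $543.03; interest $10.32 → $553.35; payment $95.26; balance $458.09
Month 5: opening $458.09; interest $8.70 → $466.79; payment $95.26; balance $371.53
Month 6: opening $371.53; interest $7.06 → $378.59; payment $95.26; balance $283.33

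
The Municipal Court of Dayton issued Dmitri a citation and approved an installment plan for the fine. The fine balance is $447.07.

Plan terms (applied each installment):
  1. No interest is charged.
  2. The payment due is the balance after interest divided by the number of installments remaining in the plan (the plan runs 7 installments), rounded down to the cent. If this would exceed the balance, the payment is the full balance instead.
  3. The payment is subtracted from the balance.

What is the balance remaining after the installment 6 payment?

Installment 1: opening $447.07; payment $63.86; balance $383.21
Installment 2: opening $383.21; payment $63.86; balance $319.35
Installment 3: opening $319.35; payment $63.87; balance $255.48
Installment 4: opening $255.48; payment $63.87; balance $191.61
Installment 5: opening $191.61; payment $63.87; balance $127.74
Installment 6: opening $127.74; payment $63.87; balance $63.87

$63.87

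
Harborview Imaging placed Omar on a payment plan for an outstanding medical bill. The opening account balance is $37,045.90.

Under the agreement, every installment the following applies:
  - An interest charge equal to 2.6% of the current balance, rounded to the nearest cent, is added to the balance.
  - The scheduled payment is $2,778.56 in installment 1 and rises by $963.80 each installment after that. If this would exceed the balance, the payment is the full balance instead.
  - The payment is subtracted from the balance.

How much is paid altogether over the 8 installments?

$41,908.99

Installment 1: opening $37,045.90; interest $963.19 → $38,009.09; payment $2,778.56; balance $35,230.53
Installment 2: opening $35,230.53; interest $915.99 → $36,146.52; payment $3,742.36; balance $32,404.16
Installment 3: opening $32,404.16; interest $842.51 → $33,246.67; payment $4,706.16; balance $28,540.51
Installment 4: opening $28,540.51; interest $742.05 → $29,282.56; payment $5,669.96; balance $23,612.60
Installment 5: opening $23,612.60; interest $613.93 → $24,226.53; payment $6,633.76; balance $17,592.77
Installment 6: opening $17,592.77; interest $457.41 → $18,050.18; payment $7,597.56; balance $10,452.62
Installment 7: opening $10,452.62; interest $271.77 → $10,724.39; payment $8,561.36; balance $2,163.03
Installment 8: opening $2,163.03; interest $56.24 → $2,219.27; payment $2,219.27; balance $0.00
Total paid: $41,908.99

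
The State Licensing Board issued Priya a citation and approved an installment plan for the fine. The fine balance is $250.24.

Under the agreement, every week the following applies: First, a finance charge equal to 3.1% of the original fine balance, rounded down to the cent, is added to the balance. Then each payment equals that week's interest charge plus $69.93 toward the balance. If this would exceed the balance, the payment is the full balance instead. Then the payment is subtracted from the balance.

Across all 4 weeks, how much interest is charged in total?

$31.00

Week 1: $250.24 +$7.75 interest = $257.99; pay $77.68 → $180.31
Week 2: $180.31 +$7.75 interest = $188.06; pay $77.68 → $110.38
Week 3: $110.38 +$7.75 interest = $118.13; pay $77.68 → $40.45
Week 4: $40.45 +$7.75 interest = $48.20; pay $48.20 → $0.00
Total interest: $7.75 + $7.75 + $7.75 + $7.75 = $31.00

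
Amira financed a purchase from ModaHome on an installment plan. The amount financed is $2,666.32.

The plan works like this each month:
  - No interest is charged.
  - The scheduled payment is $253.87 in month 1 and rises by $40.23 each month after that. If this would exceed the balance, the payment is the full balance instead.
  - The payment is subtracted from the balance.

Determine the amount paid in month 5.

$414.79

Month 1: opening $2,666.32; payment $253.87; balance $2,412.45
Month 2: opening $2,412.45; payment $294.10; balance $2,118.35
Month 3: opening $2,118.35; payment $334.33; balance $1,784.02
Month 4: opening $1,784.02; payment $374.56; balance $1,409.46
Month 5: opening $1,409.46; payment $414.79; balance $994.67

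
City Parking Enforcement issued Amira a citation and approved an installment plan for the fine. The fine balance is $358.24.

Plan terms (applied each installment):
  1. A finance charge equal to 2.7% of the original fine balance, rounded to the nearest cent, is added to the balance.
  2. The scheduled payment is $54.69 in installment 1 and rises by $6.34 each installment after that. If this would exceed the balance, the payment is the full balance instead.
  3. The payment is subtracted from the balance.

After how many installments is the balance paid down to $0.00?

# | Opening | Interest | Payment | End bal
1 | $358.24 | $9.67 | $54.69 | $313.22
2 | $313.22 | $9.67 | $61.03 | $261.86
3 | $261.86 | $9.67 | $67.37 | $204.16
4 | $204.16 | $9.67 | $73.71 | $140.12
5 | $140.12 | $9.67 | $80.05 | $69.74
6 | $69.74 | $9.67 | $79.41 | $0.00
Balance reaches $0.00 in installment 6.

6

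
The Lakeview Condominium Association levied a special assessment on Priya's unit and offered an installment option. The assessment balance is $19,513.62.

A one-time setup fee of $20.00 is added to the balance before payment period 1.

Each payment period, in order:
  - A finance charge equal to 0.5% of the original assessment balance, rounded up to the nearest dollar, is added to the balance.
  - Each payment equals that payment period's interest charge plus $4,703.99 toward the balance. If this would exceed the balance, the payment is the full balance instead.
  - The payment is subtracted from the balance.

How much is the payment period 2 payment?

# | Opening | Interest | Payment | End bal
1 | $19,533.62 | $98.00 | $4,801.99 | $14,829.63
2 | $14,829.63 | $98.00 | $4,801.99 | $10,125.64

$4,801.99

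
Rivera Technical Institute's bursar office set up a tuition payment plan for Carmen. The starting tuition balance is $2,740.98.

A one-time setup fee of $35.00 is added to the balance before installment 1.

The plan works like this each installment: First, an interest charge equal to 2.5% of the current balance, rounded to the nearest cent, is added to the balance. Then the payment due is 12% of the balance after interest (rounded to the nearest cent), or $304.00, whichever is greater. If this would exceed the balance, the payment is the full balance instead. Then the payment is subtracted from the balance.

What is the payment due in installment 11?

$98.45

Installment 1: opening $2,775.98; interest $69.40 → $2,845.38; payment $341.45; balance $2,503.93
Installment 2: opening $2,503.93; interest $62.60 → $2,566.53; payment $307.98; balance $2,258.55
Installment 3: opening $2,258.55; interest $56.46 → $2,315.01; payment $304.00; balance $2,011.01
Installment 4: opening $2,011.01; interest $50.28 → $2,061.29; payment $304.00; balance $1,757.29
Installment 5: opening $1,757.29; interest $43.93 → $1,801.22; payment $304.00; balance $1,497.22
Installment 6: opening $1,497.22; interest $37.43 → $1,534.65; payment $304.00; balance $1,230.65
Installment 7: opening $1,230.65; interest $30.77 → $1,261.42; payment $304.00; balance $957.42
Installment 8: opening $957.42; interest $23.94 → $981.36; payment $304.00; balance $677.36
Installment 9: opening $677.36; interest $16.93 → $694.29; payment $304.00; balance $390.29
Installment 10: opening $390.29; interest $9.76 → $400.05; payment $304.00; balance $96.05
Installment 11: opening $96.05; interest $2.40 → $98.45; payment $98.45; balance $0.00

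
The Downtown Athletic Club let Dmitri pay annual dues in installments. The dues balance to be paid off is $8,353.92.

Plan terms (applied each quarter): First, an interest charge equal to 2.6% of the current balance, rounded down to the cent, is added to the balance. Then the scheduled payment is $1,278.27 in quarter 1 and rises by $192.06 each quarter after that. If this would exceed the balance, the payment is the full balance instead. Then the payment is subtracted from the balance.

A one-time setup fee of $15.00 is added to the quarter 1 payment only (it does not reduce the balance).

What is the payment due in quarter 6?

$814.86

Quarter 1: opening $8,353.92; interest $217.20 → $8,571.12; payment $1,278.27 (+ $15.00 fee); balance $7,292.85
Quarter 2: opening $7,292.85; interest $189.61 → $7,482.46; payment $1,470.33; balance $6,012.13
Quarter 3: opening $6,012.13; interest $156.31 → $6,168.44; payment $1,662.39; balance $4,506.05
Quarter 4: opening $4,506.05; interest $117.15 → $4,623.20; payment $1,854.45; balance $2,768.75
Quarter 5: opening $2,768.75; interest $71.98 → $2,840.73; payment $2,046.51; balance $794.22
Quarter 6: opening $794.22; interest $20.64 → $814.86; payment $814.86; balance $0.00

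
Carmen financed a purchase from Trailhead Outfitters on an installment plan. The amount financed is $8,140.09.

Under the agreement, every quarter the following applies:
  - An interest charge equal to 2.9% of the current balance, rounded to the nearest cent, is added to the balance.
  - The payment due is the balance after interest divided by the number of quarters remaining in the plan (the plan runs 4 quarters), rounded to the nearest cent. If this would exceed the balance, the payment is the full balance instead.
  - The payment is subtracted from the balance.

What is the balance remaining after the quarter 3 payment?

Quarter 1: opening $8,140.09; interest $236.06 → $8,376.15; payment $2,094.04; balance $6,282.11
Quarter 2: opening $6,282.11; interest $182.18 → $6,464.29; payment $2,154.76; balance $4,309.53
Quarter 3: opening $4,309.53; interest $124.98 → $4,434.51; payment $2,217.26; balance $2,217.25

$2,217.25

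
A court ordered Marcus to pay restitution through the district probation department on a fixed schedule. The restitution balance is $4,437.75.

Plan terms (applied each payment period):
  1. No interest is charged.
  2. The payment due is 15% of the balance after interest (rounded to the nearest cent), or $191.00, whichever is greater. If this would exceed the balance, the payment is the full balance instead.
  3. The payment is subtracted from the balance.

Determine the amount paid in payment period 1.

$665.66

Payment period 1: $4,437.75 − $665.66 → $3,772.09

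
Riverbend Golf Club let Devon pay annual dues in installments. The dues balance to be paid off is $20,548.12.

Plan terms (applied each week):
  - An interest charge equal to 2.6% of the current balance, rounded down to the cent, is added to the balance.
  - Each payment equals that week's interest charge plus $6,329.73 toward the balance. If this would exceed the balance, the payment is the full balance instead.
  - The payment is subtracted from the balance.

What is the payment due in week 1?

$6,863.98

Week 1: $20,548.12 +$534.25 interest = $21,082.37; pay $6,863.98 → $14,218.39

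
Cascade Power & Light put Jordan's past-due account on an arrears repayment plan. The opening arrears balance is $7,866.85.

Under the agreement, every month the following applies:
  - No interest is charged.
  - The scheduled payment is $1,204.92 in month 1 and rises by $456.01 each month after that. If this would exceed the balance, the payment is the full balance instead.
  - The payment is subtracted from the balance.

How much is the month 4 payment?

# | Opening | Payment | End bal
1 | $7,866.85 | $1,204.92 | $6,661.93
2 | $6,661.93 | $1,660.93 | $5,001.00
3 | $5,001.00 | $2,116.94 | $2,884.06
4 | $2,884.06 | $2,572.95 | $311.11

$2,572.95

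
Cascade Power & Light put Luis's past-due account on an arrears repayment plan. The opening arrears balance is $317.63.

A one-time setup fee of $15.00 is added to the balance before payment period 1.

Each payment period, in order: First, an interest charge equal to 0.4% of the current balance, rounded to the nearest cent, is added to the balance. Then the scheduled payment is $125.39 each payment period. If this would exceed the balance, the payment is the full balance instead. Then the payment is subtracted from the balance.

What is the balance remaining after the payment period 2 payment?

$84.01

Payment period 1: opening $332.63; interest $1.33 → $333.96; payment $125.39; balance $208.57
Payment period 2: opening $208.57; interest $0.83 → $209.40; payment $125.39; balance $84.01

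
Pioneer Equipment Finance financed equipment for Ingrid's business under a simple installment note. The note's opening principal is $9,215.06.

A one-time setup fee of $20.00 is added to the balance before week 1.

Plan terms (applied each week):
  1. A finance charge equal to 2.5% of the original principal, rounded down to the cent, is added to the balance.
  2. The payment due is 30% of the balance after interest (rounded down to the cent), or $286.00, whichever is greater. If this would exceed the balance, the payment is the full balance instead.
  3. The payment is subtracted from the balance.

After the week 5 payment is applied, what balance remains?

$1,999.34

# | Opening | Interest | Payment | End bal
1 | $9,235.06 | $230.37 | $2,839.62 | $6,625.81
2 | $6,625.81 | $230.37 | $2,056.85 | $4,799.33
3 | $4,799.33 | $230.37 | $1,508.91 | $3,520.79
4 | $3,520.79 | $230.37 | $1,125.34 | $2,625.82
5 | $2,625.82 | $230.37 | $856.85 | $1,999.34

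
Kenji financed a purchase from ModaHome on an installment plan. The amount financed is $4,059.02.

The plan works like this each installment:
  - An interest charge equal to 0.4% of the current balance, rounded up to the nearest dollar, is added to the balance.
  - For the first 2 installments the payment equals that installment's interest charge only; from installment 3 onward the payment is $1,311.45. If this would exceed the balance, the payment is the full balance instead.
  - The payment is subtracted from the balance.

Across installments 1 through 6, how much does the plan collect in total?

$4,129.02

# | Opening | Interest | Payment | End bal
1 | $4,059.02 | $17.00 | $17.00 | $4,059.02
2 | $4,059.02 | $17.00 | $17.00 | $4,059.02
3 | $4,059.02 | $17.00 | $1,311.45 | $2,764.57
4 | $2,764.57 | $12.00 | $1,311.45 | $1,465.12
5 | $1,465.12 | $6.00 | $1,311.45 | $159.67
6 | $159.67 | $1.00 | $160.67 | $0.00
Total paid: $4,129.02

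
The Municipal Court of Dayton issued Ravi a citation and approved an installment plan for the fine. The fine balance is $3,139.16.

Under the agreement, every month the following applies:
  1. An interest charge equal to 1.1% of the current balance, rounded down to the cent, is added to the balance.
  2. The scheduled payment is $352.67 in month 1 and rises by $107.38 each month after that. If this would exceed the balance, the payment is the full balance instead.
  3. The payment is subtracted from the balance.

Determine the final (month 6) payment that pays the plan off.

Month 1: $3,139.16 +$34.53 interest = $3,173.69; pay $352.67 → $2,821.02
Month 2: $2,821.02 +$31.03 interest = $2,852.05; pay $460.05 → $2,392.00
Month 3: $2,392.00 +$26.31 interest = $2,418.31; pay $567.43 → $1,850.88
Month 4: $1,850.88 +$20.35 interest = $1,871.23; pay $674.81 → $1,196.42
Month 5: $1,196.42 +$13.16 interest = $1,209.58; pay $782.19 → $427.39
Month 6: $427.39 +$4.70 interest = $432.09; pay $432.09 → $0.00

$432.09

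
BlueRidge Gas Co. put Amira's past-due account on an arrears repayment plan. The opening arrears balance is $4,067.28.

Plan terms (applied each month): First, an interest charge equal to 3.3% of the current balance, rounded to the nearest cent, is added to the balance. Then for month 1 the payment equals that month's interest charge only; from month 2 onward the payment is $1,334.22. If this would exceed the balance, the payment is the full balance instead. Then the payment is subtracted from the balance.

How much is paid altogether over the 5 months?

$4,495.51

Month 1: opening $4,067.28; interest $134.22 → $4,201.50; payment $134.22; balance $4,067.28
Month 2: opening $4,067.28; interest $134.22 → $4,201.50; payment $1,334.22; balance $2,867.28
Month 3: opening $2,867.28; interest $94.62 → $2,961.90; payment $1,334.22; balance $1,627.68
Month 4: opening $1,627.68; interest $53.71 → $1,681.39; payment $1,334.22; balance $347.17
Month 5: opening $347.17; interest $11.46 → $358.63; payment $358.63; balance $0.00
Total paid: $4,495.51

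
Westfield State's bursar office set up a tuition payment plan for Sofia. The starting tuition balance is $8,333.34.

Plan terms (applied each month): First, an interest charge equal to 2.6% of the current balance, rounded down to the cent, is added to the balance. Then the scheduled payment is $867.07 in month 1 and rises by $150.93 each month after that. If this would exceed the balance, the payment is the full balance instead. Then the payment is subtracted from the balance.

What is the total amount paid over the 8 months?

# | Opening | Interest | Payment | End bal
1 | $8,333.34 | $216.66 | $867.07 | $7,682.93
2 | $7,682.93 | $199.75 | $1,018.00 | $6,864.68
3 | $6,864.68 | $178.48 | $1,168.93 | $5,874.23
4 | $5,874.23 | $152.72 | $1,319.86 | $4,707.09
5 | $4,707.09 | $122.38 | $1,470.79 | $3,358.68
6 | $3,358.68 | $87.32 | $1,621.72 | $1,824.28
7 | $1,824.28 | $47.43 | $1,772.65 | $99.06
8 | $99.06 | $2.57 | $101.63 | $0.00
Total paid: $9,340.65

$9,340.65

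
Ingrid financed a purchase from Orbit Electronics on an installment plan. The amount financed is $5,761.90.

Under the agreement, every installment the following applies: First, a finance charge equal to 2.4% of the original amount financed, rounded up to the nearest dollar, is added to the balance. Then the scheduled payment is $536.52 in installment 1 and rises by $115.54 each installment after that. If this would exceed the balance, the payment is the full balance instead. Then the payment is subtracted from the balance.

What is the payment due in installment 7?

Installment 1: opening $5,761.90; interest $139.00 → $5,900.90; payment $536.52; balance $5,364.38
Installment 2: opening $5,364.38; interest $139.00 → $5,503.38; payment $652.06; balance $4,851.32
Installment 3: opening $4,851.32; interest $139.00 → $4,990.32; payment $767.60; balance $4,222.72
Installment 4: opening $4,222.72; interest $139.00 → $4,361.72; payment $883.14; balance $3,478.58
Installment 5: opening $3,478.58; interest $139.00 → $3,617.58; payment $998.68; balance $2,618.90
Installment 6: opening $2,618.90; interest $139.00 → $2,757.90; payment $1,114.22; balance $1,643.68
Installment 7: opening $1,643.68; interest $139.00 → $1,782.68; payment $1,229.76; balance $552.92

$1,229.76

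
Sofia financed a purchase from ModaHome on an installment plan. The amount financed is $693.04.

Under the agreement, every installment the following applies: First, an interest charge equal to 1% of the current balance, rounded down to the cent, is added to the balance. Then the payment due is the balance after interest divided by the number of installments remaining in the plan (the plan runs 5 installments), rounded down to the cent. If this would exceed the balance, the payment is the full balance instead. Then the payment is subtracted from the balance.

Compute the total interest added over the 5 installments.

$21.05

Installment 1: opening $693.04; interest $6.93 → $699.97; payment $139.99; balance $559.98
Installment 2: opening $559.98; interest $5.59 → $565.57; payment $141.39; balance $424.18
Installment 3: opening $424.18; interest $4.24 → $428.42; payment $142.80; balance $285.62
Installment 4: opening $285.62; interest $2.85 → $288.47; payment $144.23; balance $144.24
Installment 5: opening $144.24; interest $1.44 → $145.68; payment $145.68; balance $0.00
Total interest: $6.93 + $5.59 + $4.24 + $2.85 + $1.44 = $21.05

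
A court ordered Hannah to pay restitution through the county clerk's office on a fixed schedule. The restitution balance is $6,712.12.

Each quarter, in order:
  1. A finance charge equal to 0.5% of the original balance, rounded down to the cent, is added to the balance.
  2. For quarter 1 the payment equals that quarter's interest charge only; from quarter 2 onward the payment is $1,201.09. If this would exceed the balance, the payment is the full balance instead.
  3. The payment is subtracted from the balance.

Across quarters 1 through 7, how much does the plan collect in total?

Quarter 1: $6,712.12 +$33.56 interest = $6,745.68; pay $33.56 → $6,712.12
Quarter 2: $6,712.12 +$33.56 interest = $6,745.68; pay $1,201.09 → $5,544.59
Quarter 3: $5,544.59 +$33.56 interest = $5,578.15; pay $1,201.09 → $4,377.06
Quarter 4: $4,377.06 +$33.56 interest = $4,410.62; pay $1,201.09 → $3,209.53
Quarter 5: $3,209.53 +$33.56 interest = $3,243.09; pay $1,201.09 → $2,042.00
Quarter 6: $2,042.00 +$33.56 interest = $2,075.56; pay $1,201.09 → $874.47
Quarter 7: $874.47 +$33.56 interest = $908.03; pay $908.03 → $0.00
Total paid: $6,947.04

$6,947.04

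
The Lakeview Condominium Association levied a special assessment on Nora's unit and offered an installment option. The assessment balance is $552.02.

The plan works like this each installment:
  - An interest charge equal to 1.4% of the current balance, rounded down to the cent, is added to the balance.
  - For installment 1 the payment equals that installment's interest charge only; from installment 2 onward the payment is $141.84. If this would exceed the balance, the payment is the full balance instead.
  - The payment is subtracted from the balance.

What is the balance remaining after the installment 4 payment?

$144.01

Installment 1: opening $552.02; interest $7.72 → $559.74; payment $7.72; balance $552.02
Installment 2: opening $552.02; interest $7.72 → $559.74; payment $141.84; balance $417.90
Installment 3: opening $417.90; interest $5.85 → $423.75; payment $141.84; balance $281.91
Installment 4: opening $281.91; interest $3.94 → $285.85; payment $141.84; balance $144.01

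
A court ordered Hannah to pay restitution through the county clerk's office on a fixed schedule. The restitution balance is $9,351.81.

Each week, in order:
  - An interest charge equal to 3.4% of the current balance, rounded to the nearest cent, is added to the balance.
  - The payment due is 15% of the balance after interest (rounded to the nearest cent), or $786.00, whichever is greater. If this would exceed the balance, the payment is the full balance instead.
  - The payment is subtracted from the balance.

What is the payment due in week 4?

Week 1: opening $9,351.81; interest $317.96 → $9,669.77; payment $1,450.47; balance $8,219.30
Week 2: opening $8,219.30; interest $279.46 → $8,498.76; payment $1,274.81; balance $7,223.95
Week 3: opening $7,223.95; interest $245.61 → $7,469.56; payment $1,120.43; balance $6,349.13
Week 4: opening $6,349.13; interest $215.87 → $6,565.00; payment $984.75; balance $5,580.25

$984.75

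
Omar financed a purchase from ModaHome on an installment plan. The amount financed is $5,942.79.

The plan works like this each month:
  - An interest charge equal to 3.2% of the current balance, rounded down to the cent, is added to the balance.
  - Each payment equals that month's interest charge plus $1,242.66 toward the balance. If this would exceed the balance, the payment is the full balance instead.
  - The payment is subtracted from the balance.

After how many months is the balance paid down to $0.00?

5

Month 1: $5,942.79 +$190.16 interest = $6,132.95; pay $1,432.82 → $4,700.13
Month 2: $4,700.13 +$150.40 interest = $4,850.53; pay $1,393.06 → $3,457.47
Month 3: $3,457.47 +$110.63 interest = $3,568.10; pay $1,353.29 → $2,214.81
Month 4: $2,214.81 +$70.87 interest = $2,285.68; pay $1,313.53 → $972.15
Month 5: $972.15 +$31.10 interest = $1,003.25; pay $1,003.25 → $0.00
Balance reaches $0.00 in month 5.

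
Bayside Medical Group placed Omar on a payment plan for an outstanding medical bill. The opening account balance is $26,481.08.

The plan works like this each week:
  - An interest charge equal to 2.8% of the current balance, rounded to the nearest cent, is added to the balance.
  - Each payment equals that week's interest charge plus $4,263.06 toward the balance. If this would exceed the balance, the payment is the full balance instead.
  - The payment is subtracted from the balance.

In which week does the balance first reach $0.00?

Week 1: $26,481.08 +$741.47 interest = $27,222.55; pay $5,004.53 → $22,218.02
Week 2: $22,218.02 +$622.10 interest = $22,840.12; pay $4,885.16 → $17,954.96
Week 3: $17,954.96 +$502.74 interest = $18,457.70; pay $4,765.80 → $13,691.90
Week 4: $13,691.90 +$383.37 interest = $14,075.27; pay $4,646.43 → $9,428.84
Week 5: $9,428.84 +$264.01 interest = $9,692.85; pay $4,527.07 → $5,165.78
Week 6: $5,165.78 +$144.64 interest = $5,310.42; pay $4,407.70 → $902.72
Week 7: $902.72 +$25.28 interest = $928.00; pay $928.00 → $0.00
Balance reaches $0.00 in week 7.

7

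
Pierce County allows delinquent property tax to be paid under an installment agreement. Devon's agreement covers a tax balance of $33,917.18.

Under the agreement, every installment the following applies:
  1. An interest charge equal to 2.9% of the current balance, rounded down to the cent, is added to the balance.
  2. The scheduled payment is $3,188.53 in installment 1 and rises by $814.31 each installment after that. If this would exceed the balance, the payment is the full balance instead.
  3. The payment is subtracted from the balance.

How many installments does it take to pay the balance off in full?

Installment 1: opening $33,917.18; interest $983.59 → $34,900.77; payment $3,188.53; balance $31,712.24
Installment 2: opening $31,712.24; interest $919.65 → $32,631.89; payment $4,002.84; balance $28,629.05
Installment 3: opening $28,629.05; interest $830.24 → $29,459.29; payment $4,817.15; balance $24,642.14
Installment 4: opening $24,642.14; interest $714.62 → $25,356.76; payment $5,631.46; balance $19,725.30
Installment 5: opening $19,725.30; interest $572.03 → $20,297.33; payment $6,445.77; balance $13,851.56
Installment 6: opening $13,851.56; interest $401.69 → $14,253.25; payment $7,260.08; balance $6,993.17
Installment 7: opening $6,993.17; interest $202.80 → $7,195.97; payment $7,195.97; balance $0.00
Balance reaches $0.00 in installment 7.

7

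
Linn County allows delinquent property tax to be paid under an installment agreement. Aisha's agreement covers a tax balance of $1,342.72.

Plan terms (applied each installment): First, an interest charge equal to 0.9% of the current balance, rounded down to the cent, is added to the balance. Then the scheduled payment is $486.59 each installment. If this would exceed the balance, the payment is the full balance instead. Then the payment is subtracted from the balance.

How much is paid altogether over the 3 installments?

Installment 1: opening $1,342.72; interest $12.08 → $1,354.80; payment $486.59; balance $868.21
Installment 2: opening $868.21; interest $7.81 → $876.02; payment $486.59; balance $389.43
Installment 3: opening $389.43; interest $3.50 → $392.93; payment $392.93; balance $0.00
Total paid: $1,366.11

$1,366.11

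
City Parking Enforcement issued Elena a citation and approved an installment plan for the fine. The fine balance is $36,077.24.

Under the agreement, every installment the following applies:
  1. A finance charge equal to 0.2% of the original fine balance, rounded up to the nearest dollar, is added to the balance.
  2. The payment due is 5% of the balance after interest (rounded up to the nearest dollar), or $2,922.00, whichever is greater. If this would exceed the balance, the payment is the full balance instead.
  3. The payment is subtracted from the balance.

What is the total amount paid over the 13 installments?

$37,026.24

Installment 1: $36,077.24 +$73.00 interest = $36,150.24; pay $2,922.00 → $33,228.24
Installment 2: $33,228.24 +$73.00 interest = $33,301.24; pay $2,922.00 → $30,379.24
Installment 3: $30,379.24 +$73.00 interest = $30,452.24; pay $2,922.00 → $27,530.24
Installment 4: $27,530.24 +$73.00 interest = $27,603.24; pay $2,922.00 → $24,681.24
Installment 5: $24,681.24 +$73.00 interest = $24,754.24; pay $2,922.00 → $21,832.24
Installment 6: $21,832.24 +$73.00 interest = $21,905.24; pay $2,922.00 → $18,983.24
Installment 7: $18,983.24 +$73.00 interest = $19,056.24; pay $2,922.00 → $16,134.24
Installment 8: $16,134.24 +$73.00 interest = $16,207.24; pay $2,922.00 → $13,285.24
Installment 9: $13,285.24 +$73.00 interest = $13,358.24; pay $2,922.00 → $10,436.24
Installment 10: $10,436.24 +$73.00 interest = $10,509.24; pay $2,922.00 → $7,587.24
Installment 11: $7,587.24 +$73.00 interest = $7,660.24; pay $2,922.00 → $4,738.24
Installment 12: $4,738.24 +$73.00 interest = $4,811.24; pay $2,922.00 → $1,889.24
Installment 13: $1,889.24 +$73.00 interest = $1,962.24; pay $1,962.24 → $0.00
Total paid: $37,026.24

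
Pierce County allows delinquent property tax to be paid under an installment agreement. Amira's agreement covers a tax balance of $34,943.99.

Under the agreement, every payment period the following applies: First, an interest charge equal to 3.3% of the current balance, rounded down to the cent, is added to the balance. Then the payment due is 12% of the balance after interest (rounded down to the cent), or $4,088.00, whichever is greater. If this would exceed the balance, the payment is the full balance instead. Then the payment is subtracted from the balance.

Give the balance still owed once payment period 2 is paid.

$28,725.75

Payment period 1: $34,943.99 +$1,153.15 interest = $36,097.14; pay $4,331.65 → $31,765.49
Payment period 2: $31,765.49 +$1,048.26 interest = $32,813.75; pay $4,088.00 → $28,725.75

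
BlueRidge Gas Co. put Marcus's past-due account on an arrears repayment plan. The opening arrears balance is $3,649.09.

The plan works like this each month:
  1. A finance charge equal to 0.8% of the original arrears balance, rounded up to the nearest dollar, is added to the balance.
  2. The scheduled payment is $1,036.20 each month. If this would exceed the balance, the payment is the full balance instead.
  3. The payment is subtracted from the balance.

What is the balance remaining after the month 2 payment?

Month 1: opening $3,649.09; interest $30.00 → $3,679.09; payment $1,036.20; balance $2,642.89
Month 2: opening $2,642.89; interest $30.00 → $2,672.89; payment $1,036.20; balance $1,636.69

$1,636.69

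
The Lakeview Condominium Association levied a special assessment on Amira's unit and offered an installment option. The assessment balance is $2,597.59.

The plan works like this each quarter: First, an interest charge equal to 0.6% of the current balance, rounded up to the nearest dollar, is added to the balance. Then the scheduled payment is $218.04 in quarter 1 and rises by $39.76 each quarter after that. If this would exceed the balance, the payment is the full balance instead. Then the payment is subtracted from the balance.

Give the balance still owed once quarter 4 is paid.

$1,542.87

Quarter 1: opening $2,597.59; interest $16.00 → $2,613.59; payment $218.04; balance $2,395.55
Quarter 2: opening $2,395.55; interest $15.00 → $2,410.55; payment $257.80; balance $2,152.75
Quarter 3: opening $2,152.75; interest $13.00 → $2,165.75; payment $297.56; balance $1,868.19
Quarter 4: opening $1,868.19; interest $12.00 → $1,880.19; payment $337.32; balance $1,542.87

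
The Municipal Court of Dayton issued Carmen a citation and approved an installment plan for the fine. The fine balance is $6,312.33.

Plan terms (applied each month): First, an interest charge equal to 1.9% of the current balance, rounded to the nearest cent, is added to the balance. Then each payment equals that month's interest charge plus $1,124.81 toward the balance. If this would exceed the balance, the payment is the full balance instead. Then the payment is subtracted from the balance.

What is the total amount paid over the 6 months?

$6,711.36

Month 1: $6,312.33 +$119.93 interest = $6,432.26; pay $1,244.74 → $5,187.52
Month 2: $5,187.52 +$98.56 interest = $5,286.08; pay $1,223.37 → $4,062.71
Month 3: $4,062.71 +$77.19 interest = $4,139.90; pay $1,202.00 → $2,937.90
Month 4: $2,937.90 +$55.82 interest = $2,993.72; pay $1,180.63 → $1,813.09
Month 5: $1,813.09 +$34.45 interest = $1,847.54; pay $1,159.26 → $688.28
Month 6: $688.28 +$13.08 interest = $701.36; pay $701.36 → $0.00
Total paid: $6,711.36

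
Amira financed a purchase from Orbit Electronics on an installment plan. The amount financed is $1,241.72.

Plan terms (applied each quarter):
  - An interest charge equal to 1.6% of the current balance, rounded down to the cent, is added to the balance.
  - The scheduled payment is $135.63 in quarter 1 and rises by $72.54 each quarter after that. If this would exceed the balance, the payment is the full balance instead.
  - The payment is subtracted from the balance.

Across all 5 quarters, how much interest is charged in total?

$68.80

Quarter 1: opening $1,241.72; interest $19.86 → $1,261.58; payment $135.63; balance $1,125.95
Quarter 2: opening $1,125.95; interest $18.01 → $1,143.96; payment $208.17; balance $935.79
Quarter 3: opening $935.79; interest $14.97 → $950.76; payment $280.71; balance $670.05
Quarter 4: opening $670.05; interest $10.72 → $680.77; payment $353.25; balance $327.52
Quarter 5: opening $327.52; interest $5.24 → $332.76; payment $332.76; balance $0.00
Total interest: $19.86 + $18.01 + $14.97 + $10.72 + $5.24 = $68.80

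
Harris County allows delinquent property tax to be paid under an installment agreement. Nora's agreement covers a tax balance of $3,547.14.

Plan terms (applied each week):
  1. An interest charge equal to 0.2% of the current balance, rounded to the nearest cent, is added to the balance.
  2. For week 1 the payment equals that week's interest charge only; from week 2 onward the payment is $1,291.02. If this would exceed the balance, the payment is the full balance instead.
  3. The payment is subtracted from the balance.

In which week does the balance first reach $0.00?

Week 1: opening $3,547.14; interest $7.09 → $3,554.23; payment $7.09; balance $3,547.14
Week 2: opening $3,547.14; interest $7.09 → $3,554.23; payment $1,291.02; balance $2,263.21
Week 3: opening $2,263.21; interest $4.53 → $2,267.74; payment $1,291.02; balance $976.72
Week 4: opening $976.72; interest $1.95 → $978.67; payment $978.67; balance $0.00
Balance reaches $0.00 in week 4.

4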